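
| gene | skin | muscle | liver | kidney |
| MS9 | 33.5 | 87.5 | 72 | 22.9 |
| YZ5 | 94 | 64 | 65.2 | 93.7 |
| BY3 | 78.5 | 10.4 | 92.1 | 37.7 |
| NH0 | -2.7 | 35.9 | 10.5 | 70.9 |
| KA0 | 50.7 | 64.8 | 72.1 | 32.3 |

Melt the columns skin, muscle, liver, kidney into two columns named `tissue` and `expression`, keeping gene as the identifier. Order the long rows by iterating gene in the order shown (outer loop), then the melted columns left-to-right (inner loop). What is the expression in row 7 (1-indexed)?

20 rows total (5 × 4). Row 7: index ⌊(7-1)/4⌋ = 1 into gene → YZ5; (7-1) mod 4 = 2 into the melted columns → liver.
So row 7 is (YZ5, liver, 65.2); expression = 65.2.

65.2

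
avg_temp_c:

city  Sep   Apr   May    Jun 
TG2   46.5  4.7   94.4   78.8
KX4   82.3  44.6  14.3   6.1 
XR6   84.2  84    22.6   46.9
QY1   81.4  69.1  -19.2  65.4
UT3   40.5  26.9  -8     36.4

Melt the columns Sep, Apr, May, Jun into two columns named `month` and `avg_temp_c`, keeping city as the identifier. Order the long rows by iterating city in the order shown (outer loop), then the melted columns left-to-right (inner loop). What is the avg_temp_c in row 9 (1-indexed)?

20 rows total (5 × 4). Row 9: index ⌊(9-1)/4⌋ = 2 into city → XR6; (9-1) mod 4 = 0 into the melted columns → Sep.
So row 9 is (XR6, Sep, 84.2); avg_temp_c = 84.2.

84.2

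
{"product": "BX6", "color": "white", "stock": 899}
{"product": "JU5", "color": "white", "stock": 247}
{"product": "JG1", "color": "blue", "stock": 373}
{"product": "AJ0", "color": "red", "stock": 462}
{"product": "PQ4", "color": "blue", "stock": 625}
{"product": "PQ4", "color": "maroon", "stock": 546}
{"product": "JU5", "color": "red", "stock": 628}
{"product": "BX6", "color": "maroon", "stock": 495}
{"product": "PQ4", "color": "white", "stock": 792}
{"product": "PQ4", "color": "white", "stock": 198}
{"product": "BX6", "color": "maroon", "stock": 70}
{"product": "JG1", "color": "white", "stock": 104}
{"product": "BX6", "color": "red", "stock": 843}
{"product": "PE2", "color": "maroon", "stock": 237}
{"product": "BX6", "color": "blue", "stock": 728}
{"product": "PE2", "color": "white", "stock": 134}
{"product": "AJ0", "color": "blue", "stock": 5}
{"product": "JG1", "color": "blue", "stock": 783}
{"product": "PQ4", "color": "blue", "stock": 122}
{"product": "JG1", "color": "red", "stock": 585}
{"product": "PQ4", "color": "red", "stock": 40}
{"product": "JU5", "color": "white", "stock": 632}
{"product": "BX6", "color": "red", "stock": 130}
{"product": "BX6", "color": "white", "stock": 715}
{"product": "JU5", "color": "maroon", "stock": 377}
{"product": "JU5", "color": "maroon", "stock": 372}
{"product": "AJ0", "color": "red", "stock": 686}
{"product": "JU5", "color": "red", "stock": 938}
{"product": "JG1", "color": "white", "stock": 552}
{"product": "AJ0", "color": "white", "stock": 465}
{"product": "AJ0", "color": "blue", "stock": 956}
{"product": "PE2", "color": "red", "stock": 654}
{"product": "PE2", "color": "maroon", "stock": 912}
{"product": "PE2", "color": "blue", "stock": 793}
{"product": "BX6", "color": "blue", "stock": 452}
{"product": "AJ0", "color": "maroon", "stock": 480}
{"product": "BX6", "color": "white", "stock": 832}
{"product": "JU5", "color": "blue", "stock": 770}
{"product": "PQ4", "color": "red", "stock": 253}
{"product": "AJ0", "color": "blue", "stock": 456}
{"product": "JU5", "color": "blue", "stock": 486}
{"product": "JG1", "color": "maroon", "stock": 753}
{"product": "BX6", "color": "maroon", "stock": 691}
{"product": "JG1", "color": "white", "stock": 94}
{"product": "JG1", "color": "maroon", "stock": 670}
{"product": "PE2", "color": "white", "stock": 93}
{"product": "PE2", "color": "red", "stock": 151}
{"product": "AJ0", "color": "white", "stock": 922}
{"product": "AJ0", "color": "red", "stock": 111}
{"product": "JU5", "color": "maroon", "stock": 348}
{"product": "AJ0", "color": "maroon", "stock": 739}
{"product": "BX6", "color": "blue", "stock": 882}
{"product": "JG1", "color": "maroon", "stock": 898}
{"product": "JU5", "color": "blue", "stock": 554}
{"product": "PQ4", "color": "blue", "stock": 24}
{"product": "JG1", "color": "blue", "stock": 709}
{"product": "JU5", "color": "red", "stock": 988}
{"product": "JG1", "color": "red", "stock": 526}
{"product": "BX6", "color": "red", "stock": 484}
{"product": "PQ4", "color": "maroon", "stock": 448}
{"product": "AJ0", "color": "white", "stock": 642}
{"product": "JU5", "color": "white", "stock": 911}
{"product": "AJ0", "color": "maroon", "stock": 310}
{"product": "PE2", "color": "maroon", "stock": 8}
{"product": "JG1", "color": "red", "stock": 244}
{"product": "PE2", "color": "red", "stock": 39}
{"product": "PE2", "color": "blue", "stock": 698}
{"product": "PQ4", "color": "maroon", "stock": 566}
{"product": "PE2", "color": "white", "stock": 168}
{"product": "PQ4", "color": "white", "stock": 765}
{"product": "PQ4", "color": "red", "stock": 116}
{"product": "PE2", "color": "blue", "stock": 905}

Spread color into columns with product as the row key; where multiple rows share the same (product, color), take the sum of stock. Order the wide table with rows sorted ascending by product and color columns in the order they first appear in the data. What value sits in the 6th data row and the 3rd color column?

409

With rows sorted ascending by product, row 6 is product=PQ4. color columns in first-appearance order: white, blue, red, maroon; column 3 is red.
Long rows with product=PQ4, color=red: 40 + 253 + 116 = 409.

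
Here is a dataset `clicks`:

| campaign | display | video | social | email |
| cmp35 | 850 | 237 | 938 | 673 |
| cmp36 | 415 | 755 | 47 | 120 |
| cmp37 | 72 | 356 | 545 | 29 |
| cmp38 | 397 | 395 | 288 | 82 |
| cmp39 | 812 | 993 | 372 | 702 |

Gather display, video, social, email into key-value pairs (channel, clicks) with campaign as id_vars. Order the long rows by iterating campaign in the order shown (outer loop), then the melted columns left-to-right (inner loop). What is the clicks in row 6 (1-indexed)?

20 rows total (5 × 4). Row 6: index ⌊(6-1)/4⌋ = 1 into campaign → cmp36; (6-1) mod 4 = 1 into the melted columns → video.
So row 6 is (cmp36, video, 755); clicks = 755.

755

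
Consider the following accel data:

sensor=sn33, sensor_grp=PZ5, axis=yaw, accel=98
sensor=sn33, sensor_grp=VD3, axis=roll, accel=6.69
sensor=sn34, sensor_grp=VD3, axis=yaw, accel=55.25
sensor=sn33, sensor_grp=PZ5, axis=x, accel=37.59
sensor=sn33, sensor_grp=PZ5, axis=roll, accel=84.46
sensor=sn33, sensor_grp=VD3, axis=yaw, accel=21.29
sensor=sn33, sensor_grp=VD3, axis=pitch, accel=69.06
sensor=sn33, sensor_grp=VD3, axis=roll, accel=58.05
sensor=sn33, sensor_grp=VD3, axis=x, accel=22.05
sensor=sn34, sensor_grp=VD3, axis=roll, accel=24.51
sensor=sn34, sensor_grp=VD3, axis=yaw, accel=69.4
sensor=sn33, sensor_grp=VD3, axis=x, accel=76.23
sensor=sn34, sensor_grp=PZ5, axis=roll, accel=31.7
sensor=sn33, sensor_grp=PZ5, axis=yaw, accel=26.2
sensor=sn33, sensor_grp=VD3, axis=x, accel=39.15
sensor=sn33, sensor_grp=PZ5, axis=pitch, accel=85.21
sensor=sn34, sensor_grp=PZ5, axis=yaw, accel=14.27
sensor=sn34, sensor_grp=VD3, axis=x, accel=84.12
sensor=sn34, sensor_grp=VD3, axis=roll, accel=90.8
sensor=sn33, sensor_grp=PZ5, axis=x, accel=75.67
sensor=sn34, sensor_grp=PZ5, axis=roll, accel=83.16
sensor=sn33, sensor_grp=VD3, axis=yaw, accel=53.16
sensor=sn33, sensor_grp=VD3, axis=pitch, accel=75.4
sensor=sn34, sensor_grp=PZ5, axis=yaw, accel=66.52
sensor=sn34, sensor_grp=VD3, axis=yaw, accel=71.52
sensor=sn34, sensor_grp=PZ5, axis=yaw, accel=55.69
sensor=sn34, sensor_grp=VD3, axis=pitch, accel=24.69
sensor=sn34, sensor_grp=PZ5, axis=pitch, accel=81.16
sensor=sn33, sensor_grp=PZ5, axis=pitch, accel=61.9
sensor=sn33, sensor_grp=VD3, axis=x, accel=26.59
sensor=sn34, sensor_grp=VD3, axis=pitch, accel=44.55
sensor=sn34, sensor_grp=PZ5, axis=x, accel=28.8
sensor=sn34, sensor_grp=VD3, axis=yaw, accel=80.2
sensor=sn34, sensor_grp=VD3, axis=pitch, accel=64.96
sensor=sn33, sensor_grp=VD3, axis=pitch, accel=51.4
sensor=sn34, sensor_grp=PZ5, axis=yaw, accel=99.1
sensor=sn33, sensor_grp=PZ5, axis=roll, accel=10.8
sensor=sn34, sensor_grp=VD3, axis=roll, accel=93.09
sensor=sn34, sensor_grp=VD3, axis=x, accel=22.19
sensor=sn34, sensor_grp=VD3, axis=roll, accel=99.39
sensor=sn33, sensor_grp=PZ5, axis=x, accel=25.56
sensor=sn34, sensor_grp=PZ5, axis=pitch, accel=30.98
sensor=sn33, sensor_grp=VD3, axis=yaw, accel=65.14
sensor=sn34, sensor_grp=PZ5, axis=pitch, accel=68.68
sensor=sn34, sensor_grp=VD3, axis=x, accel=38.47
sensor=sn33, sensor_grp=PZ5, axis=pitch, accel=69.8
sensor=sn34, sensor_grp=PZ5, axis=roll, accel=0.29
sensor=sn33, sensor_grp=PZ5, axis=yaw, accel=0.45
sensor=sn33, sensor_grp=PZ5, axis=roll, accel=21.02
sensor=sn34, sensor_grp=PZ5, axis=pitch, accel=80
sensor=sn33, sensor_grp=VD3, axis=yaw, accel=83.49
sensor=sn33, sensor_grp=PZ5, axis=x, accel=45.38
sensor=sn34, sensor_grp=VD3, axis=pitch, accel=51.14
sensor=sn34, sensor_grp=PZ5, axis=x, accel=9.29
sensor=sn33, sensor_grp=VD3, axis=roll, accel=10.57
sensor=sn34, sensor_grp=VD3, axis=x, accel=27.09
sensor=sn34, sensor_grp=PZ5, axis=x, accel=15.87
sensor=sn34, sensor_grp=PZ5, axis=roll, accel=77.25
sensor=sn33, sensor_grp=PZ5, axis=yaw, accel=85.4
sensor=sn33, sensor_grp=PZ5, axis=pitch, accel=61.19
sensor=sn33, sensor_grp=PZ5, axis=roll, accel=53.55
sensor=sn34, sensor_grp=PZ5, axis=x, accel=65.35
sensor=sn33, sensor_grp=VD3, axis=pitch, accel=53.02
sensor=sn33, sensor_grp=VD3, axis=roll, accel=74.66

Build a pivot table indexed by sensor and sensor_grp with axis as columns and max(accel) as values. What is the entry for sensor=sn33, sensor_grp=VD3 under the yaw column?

83.49

Rows with sensor=sn33, sensor_grp=VD3 and axis=yaw: accel values are 21.29, 53.16, 65.14, 83.49.
max(21.29, 53.16, 65.14, 83.49) = 83.49.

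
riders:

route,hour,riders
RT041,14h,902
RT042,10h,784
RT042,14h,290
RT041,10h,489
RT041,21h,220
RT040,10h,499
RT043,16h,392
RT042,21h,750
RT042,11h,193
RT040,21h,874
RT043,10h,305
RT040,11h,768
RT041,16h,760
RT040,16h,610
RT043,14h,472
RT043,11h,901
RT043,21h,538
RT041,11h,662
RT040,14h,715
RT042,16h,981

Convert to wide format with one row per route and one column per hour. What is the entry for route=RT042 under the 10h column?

Wide layout: rows indexed by route, columns are the 5 distinct hour values (14h, 10h, 21h, 16h, 11h).
Cell (route=RT042, hour=10h) draws from the long row where route=RT042 and hour=10h, which has riders=784.

784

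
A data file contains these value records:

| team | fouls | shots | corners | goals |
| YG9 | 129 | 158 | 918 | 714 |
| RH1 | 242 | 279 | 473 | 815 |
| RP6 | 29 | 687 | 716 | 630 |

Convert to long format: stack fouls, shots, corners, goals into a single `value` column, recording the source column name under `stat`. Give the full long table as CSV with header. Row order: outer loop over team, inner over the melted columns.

team,stat,value
YG9,fouls,129
YG9,shots,158
YG9,corners,918
YG9,goals,714
RH1,fouls,242
RH1,shots,279
RH1,corners,473
RH1,goals,815
RP6,fouls,29
RP6,shots,687
RP6,corners,716
RP6,goals,630

Each (team, column) pair becomes one row: 3 × 4 = 12 rows.
For example, (YG9, fouls) → value=129.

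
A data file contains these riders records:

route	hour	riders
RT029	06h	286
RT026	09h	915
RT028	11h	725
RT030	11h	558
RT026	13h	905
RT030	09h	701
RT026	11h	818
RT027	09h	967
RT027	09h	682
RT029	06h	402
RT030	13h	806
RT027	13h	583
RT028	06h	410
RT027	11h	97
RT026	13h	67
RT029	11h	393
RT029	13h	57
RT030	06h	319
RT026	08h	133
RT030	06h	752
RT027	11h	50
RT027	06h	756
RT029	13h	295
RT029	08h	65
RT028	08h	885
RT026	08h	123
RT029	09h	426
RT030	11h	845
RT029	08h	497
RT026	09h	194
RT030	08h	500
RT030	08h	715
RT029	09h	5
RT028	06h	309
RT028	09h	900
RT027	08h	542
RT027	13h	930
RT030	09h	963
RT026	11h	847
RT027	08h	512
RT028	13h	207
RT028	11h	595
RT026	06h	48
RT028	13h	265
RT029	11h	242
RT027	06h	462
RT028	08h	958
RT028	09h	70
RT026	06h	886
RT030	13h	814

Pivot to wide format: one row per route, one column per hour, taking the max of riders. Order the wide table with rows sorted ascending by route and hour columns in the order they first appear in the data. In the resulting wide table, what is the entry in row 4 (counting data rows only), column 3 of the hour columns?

With rows sorted ascending by route, row 4 is route=RT029. hour columns in first-appearance order: 06h, 09h, 11h, 13h, 08h; column 3 is 11h.
Long rows with route=RT029, hour=11h: max(393, 242) = 393.

393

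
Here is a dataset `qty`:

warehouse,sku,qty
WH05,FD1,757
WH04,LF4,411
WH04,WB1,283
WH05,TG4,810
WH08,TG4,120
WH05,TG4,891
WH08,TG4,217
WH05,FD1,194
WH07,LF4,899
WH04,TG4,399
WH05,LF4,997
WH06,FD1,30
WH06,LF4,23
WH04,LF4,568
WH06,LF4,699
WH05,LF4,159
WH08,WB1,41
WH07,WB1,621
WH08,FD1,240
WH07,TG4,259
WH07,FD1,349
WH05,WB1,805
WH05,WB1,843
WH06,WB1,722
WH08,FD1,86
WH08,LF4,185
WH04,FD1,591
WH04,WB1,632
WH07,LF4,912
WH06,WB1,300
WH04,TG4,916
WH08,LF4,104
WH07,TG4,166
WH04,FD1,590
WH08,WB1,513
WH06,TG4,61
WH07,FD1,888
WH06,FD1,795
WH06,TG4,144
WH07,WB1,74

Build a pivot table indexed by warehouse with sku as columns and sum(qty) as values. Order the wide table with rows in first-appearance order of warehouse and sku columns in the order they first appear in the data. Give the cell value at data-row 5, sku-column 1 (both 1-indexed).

With rows in first-appearance order of warehouse, row 5 is warehouse=WH06. sku columns in first-appearance order: FD1, LF4, WB1, TG4; column 1 is FD1.
Long rows with warehouse=WH06, sku=FD1: 30 + 795 = 825.

825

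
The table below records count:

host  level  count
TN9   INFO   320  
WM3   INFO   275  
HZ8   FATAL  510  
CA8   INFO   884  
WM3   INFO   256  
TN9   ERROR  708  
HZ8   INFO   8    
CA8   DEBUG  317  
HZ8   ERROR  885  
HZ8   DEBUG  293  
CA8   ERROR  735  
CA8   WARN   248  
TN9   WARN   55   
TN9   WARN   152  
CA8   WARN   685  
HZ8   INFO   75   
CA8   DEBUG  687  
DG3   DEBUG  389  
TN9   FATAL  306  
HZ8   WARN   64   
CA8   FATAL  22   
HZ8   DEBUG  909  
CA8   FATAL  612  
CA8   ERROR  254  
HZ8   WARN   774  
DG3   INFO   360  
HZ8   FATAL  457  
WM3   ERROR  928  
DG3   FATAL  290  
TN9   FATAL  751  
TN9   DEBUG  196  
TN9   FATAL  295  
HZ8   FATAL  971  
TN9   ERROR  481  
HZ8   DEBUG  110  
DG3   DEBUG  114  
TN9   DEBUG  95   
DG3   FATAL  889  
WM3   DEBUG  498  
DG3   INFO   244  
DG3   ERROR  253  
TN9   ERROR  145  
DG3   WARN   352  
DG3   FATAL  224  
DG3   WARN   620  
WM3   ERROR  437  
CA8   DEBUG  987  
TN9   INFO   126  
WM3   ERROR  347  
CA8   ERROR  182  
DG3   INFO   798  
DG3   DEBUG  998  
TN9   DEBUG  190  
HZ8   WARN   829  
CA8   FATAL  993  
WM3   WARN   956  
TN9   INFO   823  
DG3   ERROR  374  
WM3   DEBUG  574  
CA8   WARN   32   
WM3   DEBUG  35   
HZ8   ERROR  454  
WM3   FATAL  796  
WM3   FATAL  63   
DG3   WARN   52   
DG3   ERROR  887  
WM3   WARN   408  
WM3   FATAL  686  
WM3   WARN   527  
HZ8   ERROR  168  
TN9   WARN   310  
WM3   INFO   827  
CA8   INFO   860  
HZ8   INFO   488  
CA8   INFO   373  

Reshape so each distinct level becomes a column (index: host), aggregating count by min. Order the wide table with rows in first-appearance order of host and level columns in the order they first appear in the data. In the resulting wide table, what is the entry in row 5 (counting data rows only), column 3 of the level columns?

With rows in first-appearance order of host, row 5 is host=DG3. level columns in first-appearance order: INFO, FATAL, ERROR, DEBUG, WARN; column 3 is ERROR.
Long rows with host=DG3, level=ERROR: min(253, 374, 887) = 253.

253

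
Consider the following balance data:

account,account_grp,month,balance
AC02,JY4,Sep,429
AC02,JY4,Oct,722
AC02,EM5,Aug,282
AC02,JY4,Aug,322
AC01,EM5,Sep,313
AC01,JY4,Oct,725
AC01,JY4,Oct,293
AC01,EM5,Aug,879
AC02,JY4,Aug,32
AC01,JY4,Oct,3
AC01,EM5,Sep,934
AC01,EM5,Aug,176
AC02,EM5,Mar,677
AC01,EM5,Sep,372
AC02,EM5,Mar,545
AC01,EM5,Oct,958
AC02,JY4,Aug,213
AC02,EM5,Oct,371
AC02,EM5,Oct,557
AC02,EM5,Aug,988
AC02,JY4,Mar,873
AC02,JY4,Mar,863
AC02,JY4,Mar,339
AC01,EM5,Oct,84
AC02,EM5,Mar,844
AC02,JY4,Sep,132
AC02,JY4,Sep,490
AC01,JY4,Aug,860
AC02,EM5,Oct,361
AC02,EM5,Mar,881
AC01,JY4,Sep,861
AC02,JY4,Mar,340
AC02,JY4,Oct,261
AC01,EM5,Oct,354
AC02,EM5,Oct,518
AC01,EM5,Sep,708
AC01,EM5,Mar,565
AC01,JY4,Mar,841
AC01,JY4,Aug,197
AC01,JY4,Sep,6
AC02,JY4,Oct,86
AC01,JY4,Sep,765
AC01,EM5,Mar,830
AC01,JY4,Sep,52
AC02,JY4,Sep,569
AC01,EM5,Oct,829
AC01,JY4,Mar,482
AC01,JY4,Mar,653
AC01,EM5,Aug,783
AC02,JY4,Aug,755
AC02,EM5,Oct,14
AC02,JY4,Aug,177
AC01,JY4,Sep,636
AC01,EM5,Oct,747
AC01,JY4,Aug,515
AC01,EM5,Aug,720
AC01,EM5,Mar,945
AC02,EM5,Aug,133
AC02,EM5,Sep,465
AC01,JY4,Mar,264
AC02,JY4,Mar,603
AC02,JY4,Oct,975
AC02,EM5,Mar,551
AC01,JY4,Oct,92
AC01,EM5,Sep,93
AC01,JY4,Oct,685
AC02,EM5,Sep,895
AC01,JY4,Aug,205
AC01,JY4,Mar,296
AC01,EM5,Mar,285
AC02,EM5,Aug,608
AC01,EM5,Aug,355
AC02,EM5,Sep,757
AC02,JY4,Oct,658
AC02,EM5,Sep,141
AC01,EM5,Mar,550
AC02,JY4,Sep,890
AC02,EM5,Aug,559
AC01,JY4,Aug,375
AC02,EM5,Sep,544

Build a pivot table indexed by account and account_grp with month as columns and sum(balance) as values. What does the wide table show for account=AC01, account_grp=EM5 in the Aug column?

Rows with account=AC01, account_grp=EM5 and month=Aug: balance values are 879, 176, 783, 720, 355.
879 + 176 + 783 + 720 + 355 = 2913.

2913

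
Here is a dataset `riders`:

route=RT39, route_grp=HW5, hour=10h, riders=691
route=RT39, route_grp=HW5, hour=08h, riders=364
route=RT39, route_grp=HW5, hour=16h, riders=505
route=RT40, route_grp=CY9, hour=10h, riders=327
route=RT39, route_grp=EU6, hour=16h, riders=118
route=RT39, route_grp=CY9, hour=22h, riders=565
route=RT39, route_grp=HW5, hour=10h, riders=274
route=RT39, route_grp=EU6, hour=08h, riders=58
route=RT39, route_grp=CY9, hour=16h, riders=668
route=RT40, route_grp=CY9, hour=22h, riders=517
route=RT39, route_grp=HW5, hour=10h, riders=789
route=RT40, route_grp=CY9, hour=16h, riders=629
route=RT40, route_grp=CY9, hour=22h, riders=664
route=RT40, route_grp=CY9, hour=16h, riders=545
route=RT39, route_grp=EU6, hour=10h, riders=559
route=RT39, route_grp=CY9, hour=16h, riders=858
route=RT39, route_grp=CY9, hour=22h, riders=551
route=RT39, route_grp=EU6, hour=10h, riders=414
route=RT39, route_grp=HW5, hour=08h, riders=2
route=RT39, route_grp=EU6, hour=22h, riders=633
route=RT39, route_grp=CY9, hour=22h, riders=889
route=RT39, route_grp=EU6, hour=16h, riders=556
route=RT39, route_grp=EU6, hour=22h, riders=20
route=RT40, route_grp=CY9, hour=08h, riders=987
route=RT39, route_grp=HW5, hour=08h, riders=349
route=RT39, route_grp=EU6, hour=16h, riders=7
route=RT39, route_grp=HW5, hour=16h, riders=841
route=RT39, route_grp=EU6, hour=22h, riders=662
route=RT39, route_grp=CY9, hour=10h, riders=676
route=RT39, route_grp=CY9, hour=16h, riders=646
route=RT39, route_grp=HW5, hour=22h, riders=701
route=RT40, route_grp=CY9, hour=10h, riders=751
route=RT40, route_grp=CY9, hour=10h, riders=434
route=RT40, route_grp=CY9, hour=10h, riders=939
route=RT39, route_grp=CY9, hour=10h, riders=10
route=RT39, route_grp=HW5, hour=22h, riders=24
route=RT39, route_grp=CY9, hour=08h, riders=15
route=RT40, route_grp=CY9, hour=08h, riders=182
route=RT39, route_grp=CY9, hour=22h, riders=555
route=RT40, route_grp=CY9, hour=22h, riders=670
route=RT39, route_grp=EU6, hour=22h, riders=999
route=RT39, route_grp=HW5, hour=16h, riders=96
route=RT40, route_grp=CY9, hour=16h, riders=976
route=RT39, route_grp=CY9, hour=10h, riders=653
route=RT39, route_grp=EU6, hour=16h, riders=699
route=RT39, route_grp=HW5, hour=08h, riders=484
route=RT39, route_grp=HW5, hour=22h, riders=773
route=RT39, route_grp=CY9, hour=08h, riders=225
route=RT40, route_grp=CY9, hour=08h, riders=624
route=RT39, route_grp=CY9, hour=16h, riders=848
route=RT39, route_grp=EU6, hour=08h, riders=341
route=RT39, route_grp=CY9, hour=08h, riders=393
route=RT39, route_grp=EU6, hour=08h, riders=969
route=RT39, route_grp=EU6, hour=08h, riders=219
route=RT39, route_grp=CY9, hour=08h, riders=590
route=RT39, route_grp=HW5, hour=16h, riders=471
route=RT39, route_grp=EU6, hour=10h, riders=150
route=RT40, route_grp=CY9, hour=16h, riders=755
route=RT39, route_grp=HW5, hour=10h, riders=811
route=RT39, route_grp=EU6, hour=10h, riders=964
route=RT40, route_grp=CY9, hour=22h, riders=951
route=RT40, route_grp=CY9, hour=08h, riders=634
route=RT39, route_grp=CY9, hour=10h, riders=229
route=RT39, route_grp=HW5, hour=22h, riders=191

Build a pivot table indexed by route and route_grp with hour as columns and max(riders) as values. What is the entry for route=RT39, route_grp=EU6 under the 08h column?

969

Rows with route=RT39, route_grp=EU6 and hour=08h: riders values are 58, 341, 969, 219.
max(58, 341, 969, 219) = 969.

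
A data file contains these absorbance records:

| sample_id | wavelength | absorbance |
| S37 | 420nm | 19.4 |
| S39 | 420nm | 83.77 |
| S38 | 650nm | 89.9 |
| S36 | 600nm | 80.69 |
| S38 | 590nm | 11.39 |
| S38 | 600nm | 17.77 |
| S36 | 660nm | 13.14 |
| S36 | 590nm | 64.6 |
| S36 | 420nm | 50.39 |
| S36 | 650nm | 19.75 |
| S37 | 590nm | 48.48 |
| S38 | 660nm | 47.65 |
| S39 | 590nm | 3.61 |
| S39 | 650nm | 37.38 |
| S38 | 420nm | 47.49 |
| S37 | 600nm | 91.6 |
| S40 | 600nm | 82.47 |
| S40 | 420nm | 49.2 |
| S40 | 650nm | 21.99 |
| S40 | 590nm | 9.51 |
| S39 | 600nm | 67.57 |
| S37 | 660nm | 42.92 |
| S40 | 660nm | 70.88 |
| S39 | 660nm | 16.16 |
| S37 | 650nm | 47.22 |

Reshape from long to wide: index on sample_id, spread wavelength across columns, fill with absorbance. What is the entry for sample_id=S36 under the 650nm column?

19.75

Wide layout: rows indexed by sample_id, columns are the 5 distinct wavelength values (420nm, 650nm, 600nm, 590nm, 660nm).
Cell (sample_id=S36, wavelength=650nm) draws from the long row where sample_id=S36 and wavelength=650nm, which has absorbance=19.75.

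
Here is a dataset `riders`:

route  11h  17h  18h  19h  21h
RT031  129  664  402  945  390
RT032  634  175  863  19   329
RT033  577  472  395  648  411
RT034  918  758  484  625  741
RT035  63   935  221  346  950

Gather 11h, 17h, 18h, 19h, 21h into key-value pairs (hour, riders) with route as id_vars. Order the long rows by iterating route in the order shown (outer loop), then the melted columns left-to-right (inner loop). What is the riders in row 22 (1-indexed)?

25 rows total (5 × 5). Row 22: index ⌊(22-1)/5⌋ = 4 into route → RT035; (22-1) mod 5 = 1 into the melted columns → 17h.
So row 22 is (RT035, 17h, 935); riders = 935.

935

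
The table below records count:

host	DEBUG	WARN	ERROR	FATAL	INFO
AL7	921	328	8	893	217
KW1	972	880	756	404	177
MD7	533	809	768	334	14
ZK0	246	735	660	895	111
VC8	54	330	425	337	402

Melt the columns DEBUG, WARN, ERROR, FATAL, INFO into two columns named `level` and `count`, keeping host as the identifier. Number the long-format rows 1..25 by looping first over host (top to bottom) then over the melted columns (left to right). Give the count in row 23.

425

25 rows total (5 × 5). Row 23: index ⌊(23-1)/5⌋ = 4 into host → VC8; (23-1) mod 5 = 2 into the melted columns → ERROR.
So row 23 is (VC8, ERROR, 425); count = 425.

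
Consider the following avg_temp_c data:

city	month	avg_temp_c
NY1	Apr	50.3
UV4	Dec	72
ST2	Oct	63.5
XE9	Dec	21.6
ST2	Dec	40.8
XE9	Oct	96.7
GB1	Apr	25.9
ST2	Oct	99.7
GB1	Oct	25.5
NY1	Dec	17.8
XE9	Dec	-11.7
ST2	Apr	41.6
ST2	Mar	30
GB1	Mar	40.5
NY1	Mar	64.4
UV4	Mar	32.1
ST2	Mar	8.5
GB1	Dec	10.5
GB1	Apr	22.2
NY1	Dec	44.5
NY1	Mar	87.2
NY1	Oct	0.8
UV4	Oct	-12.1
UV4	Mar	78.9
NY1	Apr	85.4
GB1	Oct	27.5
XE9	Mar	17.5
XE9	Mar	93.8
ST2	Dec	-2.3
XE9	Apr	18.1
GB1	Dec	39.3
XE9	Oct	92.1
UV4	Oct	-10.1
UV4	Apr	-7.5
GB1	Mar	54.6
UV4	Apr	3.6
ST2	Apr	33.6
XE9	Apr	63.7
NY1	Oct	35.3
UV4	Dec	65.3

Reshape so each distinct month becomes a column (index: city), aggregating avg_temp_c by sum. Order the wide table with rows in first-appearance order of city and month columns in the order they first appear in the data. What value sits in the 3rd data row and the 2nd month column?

With rows in first-appearance order of city, row 3 is city=ST2. month columns in first-appearance order: Apr, Dec, Oct, Mar; column 2 is Dec.
Long rows with city=ST2, month=Dec: 40.8 + -2.3 = 38.5.

38.5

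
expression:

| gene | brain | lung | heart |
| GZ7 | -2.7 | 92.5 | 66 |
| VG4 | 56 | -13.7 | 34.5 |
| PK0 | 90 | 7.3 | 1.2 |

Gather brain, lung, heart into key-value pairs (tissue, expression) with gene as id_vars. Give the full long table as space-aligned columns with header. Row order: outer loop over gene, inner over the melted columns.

Each (gene, column) pair becomes one row: 3 × 3 = 9 rows.
For example, (GZ7, brain) → expression=-2.7.

gene  tissue  expression
GZ7   brain   -2.7      
GZ7   lung    92.5      
GZ7   heart   66        
VG4   brain   56        
VG4   lung    -13.7     
VG4   heart   34.5      
PK0   brain   90        
PK0   lung    7.3       
PK0   heart   1.2       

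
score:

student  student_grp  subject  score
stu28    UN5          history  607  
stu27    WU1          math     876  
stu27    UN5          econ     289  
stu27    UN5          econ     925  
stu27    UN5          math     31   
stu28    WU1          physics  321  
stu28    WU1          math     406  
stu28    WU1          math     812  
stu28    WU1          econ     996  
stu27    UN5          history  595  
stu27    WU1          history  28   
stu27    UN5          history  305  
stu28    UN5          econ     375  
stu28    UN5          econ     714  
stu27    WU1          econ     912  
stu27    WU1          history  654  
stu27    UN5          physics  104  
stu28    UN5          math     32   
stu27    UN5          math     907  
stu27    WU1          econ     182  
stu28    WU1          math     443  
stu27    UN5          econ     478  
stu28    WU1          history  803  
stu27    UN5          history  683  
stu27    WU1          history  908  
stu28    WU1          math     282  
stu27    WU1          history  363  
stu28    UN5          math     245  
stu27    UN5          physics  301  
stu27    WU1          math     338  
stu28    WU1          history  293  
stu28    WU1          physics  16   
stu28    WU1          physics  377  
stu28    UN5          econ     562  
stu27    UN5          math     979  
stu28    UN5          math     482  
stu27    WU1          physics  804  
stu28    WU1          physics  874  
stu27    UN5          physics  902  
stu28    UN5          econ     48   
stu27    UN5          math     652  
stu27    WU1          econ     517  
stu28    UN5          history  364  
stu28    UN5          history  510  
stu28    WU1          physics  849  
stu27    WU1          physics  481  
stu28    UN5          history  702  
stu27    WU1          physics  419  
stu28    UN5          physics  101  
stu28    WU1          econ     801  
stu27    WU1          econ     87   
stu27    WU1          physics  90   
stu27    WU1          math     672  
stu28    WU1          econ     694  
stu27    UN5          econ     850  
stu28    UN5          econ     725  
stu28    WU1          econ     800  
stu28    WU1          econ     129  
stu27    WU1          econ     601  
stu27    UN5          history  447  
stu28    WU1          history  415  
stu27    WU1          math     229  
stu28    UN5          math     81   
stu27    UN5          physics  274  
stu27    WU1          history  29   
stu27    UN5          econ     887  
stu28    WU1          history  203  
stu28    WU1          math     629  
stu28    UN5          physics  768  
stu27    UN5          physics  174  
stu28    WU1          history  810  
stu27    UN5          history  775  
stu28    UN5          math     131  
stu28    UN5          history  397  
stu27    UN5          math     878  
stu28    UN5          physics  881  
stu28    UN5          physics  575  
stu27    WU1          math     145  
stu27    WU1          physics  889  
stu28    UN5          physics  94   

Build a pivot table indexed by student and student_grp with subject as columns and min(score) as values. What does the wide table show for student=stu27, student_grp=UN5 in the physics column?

Rows with student=stu27, student_grp=UN5 and subject=physics: score values are 104, 301, 902, 274, 174.
min(104, 301, 902, 274, 174) = 104.

104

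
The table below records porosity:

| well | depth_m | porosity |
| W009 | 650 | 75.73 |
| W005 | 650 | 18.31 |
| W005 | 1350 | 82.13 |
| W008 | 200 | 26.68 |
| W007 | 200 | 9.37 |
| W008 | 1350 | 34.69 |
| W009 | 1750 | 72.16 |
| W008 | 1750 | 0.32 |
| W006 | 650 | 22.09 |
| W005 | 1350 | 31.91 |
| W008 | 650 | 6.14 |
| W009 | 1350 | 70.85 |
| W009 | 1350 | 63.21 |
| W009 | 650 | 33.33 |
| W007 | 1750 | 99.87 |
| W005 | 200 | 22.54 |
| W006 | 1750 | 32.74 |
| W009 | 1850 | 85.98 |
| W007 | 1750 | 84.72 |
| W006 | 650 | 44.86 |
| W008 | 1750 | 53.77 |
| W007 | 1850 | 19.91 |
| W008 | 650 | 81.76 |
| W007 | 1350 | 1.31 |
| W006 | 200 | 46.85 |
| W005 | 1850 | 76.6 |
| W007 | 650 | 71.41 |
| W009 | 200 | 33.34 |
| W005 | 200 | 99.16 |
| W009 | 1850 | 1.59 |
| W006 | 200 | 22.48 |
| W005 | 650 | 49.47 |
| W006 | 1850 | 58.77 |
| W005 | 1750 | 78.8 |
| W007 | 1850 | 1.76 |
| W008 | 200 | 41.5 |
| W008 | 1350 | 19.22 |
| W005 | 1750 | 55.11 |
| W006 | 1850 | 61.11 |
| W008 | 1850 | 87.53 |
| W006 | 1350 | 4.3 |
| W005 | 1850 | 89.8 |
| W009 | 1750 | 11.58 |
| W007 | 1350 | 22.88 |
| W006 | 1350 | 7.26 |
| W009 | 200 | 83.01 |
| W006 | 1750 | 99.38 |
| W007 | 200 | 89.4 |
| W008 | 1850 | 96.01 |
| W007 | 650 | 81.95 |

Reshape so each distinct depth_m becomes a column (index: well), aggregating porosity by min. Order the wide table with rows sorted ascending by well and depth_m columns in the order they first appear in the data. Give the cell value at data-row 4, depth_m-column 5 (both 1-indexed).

With rows sorted ascending by well, row 4 is well=W008. depth_m columns in first-appearance order: 650, 1350, 200, 1750, 1850; column 5 is 1850.
Long rows with well=W008, depth_m=1850: min(87.53, 96.01) = 87.53.

87.53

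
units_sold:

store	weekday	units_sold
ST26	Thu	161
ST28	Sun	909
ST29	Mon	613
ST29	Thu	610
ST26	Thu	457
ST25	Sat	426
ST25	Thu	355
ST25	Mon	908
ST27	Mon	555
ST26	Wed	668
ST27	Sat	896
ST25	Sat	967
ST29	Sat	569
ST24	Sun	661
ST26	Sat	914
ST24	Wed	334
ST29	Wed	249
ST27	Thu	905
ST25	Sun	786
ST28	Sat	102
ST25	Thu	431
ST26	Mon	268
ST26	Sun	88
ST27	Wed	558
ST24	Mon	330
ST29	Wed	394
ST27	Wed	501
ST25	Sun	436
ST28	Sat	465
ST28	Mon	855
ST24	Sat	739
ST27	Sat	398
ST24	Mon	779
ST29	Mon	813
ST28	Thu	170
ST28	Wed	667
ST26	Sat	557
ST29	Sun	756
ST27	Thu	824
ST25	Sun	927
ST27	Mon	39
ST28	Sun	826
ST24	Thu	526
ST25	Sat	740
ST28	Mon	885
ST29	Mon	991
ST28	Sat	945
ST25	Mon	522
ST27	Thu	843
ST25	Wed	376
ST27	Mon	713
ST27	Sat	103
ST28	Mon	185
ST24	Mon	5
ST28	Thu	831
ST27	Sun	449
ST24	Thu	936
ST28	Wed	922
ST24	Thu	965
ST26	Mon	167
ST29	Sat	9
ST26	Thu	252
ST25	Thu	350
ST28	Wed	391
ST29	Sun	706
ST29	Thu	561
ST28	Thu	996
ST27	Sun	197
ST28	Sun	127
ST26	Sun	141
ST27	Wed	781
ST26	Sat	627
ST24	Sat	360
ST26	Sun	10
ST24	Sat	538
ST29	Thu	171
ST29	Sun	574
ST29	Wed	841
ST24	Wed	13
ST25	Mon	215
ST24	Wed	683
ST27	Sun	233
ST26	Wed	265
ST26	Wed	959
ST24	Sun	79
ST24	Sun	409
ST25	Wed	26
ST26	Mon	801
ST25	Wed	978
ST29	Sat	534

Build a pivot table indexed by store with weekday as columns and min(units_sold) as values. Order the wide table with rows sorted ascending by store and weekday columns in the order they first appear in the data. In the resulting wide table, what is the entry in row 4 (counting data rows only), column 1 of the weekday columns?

With rows sorted ascending by store, row 4 is store=ST27. weekday columns in first-appearance order: Thu, Sun, Mon, Sat, Wed; column 1 is Thu.
Long rows with store=ST27, weekday=Thu: min(905, 824, 843) = 824.

824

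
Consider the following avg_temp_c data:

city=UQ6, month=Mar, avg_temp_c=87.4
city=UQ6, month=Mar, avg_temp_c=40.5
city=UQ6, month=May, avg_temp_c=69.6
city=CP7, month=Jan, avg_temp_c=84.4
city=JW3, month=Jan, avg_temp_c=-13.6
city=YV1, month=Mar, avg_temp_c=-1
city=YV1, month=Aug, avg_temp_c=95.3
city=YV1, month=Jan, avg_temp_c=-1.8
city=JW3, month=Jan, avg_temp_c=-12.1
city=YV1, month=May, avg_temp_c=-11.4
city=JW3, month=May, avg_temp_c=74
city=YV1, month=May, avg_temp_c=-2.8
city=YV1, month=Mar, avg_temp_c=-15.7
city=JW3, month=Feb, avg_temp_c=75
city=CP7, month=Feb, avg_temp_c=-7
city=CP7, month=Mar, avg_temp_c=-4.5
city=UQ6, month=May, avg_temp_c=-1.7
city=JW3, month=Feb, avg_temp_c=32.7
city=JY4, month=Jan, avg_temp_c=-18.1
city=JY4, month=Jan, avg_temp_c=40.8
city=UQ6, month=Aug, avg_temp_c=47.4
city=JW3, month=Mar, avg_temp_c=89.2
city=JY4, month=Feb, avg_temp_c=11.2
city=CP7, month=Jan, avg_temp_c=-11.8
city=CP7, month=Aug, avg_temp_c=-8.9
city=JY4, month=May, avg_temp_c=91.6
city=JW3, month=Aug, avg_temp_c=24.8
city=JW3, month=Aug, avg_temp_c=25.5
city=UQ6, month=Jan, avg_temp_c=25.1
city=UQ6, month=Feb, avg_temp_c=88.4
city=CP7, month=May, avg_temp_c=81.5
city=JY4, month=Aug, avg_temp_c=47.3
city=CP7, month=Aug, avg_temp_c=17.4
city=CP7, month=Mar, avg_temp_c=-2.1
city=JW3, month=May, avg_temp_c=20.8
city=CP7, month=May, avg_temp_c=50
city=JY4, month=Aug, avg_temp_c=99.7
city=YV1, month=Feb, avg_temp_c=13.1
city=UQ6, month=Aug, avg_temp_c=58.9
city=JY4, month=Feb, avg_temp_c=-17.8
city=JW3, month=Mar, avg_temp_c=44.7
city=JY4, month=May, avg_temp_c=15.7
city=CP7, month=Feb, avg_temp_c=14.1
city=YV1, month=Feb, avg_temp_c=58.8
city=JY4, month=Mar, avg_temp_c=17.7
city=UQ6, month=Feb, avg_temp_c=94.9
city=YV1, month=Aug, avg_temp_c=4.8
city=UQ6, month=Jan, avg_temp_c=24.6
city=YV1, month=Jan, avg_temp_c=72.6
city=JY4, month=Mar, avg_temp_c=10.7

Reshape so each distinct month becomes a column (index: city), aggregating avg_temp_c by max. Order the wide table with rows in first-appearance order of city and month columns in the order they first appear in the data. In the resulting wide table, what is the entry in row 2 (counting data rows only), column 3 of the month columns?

84.4

With rows in first-appearance order of city, row 2 is city=CP7. month columns in first-appearance order: Mar, May, Jan, Aug, Feb; column 3 is Jan.
Long rows with city=CP7, month=Jan: max(84.4, -11.8) = 84.4.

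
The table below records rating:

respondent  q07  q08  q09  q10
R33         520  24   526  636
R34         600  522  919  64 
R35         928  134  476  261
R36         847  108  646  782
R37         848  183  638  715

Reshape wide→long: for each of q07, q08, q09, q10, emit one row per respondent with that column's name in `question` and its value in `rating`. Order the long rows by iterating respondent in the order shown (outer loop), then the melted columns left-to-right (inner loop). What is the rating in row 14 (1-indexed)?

20 rows total (5 × 4). Row 14: index ⌊(14-1)/4⌋ = 3 into respondent → R36; (14-1) mod 4 = 1 into the melted columns → q08.
So row 14 is (R36, q08, 108); rating = 108.

108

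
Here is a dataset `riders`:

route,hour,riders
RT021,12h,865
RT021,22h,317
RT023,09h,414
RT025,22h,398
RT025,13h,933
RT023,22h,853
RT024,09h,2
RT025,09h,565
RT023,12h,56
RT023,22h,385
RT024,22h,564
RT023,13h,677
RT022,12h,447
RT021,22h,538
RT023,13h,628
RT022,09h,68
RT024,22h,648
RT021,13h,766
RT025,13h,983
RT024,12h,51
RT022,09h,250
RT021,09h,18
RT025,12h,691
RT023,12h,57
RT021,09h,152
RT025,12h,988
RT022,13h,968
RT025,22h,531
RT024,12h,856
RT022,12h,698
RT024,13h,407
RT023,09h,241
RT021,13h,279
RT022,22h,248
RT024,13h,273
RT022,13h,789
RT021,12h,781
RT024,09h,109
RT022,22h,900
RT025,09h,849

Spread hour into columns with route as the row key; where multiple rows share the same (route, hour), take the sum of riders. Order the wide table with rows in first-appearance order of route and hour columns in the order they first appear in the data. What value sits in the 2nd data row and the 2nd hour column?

With rows in first-appearance order of route, row 2 is route=RT023. hour columns in first-appearance order: 12h, 22h, 09h, 13h; column 2 is 22h.
Long rows with route=RT023, hour=22h: 853 + 385 = 1238.

1238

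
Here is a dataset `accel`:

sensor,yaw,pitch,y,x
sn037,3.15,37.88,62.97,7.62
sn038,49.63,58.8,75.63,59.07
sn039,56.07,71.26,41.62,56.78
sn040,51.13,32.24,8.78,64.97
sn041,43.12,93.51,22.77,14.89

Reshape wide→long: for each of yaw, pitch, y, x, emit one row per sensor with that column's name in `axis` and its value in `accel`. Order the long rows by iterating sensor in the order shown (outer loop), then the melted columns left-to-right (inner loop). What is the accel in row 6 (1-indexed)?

58.8

20 rows total (5 × 4). Row 6: index ⌊(6-1)/4⌋ = 1 into sensor → sn038; (6-1) mod 4 = 1 into the melted columns → pitch.
So row 6 is (sn038, pitch, 58.8); accel = 58.8.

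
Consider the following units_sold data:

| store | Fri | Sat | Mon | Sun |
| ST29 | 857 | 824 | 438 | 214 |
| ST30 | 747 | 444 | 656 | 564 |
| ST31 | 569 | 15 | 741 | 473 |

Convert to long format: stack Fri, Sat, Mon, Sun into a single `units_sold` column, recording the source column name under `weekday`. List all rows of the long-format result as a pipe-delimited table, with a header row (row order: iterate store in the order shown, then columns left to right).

| store | weekday | units_sold |
| ST29 | Fri | 857 |
| ST29 | Sat | 824 |
| ST29 | Mon | 438 |
| ST29 | Sun | 214 |
| ST30 | Fri | 747 |
| ST30 | Sat | 444 |
| ST30 | Mon | 656 |
| ST30 | Sun | 564 |
| ST31 | Fri | 569 |
| ST31 | Sat | 15 |
| ST31 | Mon | 741 |
| ST31 | Sun | 473 |

Each (store, column) pair becomes one row: 3 × 4 = 12 rows.
For example, (ST29, Fri) → units_sold=857.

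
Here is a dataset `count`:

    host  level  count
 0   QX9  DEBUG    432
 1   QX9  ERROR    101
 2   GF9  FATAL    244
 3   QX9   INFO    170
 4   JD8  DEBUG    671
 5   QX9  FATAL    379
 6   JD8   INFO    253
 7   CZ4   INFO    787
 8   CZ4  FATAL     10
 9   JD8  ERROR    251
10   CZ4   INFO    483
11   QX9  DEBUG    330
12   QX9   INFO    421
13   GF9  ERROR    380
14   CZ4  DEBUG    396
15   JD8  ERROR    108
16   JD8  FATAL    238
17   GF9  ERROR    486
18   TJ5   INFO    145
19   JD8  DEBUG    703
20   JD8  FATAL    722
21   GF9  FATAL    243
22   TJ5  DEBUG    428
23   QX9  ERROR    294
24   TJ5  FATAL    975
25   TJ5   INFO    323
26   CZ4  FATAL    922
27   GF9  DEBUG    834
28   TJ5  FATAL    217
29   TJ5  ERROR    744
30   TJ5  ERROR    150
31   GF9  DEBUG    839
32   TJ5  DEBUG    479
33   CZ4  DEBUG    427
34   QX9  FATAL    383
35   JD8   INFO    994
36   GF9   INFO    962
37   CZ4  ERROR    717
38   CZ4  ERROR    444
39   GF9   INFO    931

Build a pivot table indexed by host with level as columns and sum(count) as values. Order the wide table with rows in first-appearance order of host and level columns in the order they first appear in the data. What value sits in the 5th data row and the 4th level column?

With rows in first-appearance order of host, row 5 is host=TJ5. level columns in first-appearance order: DEBUG, ERROR, FATAL, INFO; column 4 is INFO.
Long rows with host=TJ5, level=INFO: 145 + 323 = 468.

468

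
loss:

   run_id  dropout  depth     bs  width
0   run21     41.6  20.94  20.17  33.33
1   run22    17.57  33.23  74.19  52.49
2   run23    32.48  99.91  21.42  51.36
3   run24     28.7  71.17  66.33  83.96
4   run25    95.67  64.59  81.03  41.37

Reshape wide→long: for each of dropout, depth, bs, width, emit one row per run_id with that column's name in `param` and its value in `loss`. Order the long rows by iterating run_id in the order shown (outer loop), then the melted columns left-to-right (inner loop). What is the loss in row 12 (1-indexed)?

51.36

20 rows total (5 × 4). Row 12: index ⌊(12-1)/4⌋ = 2 into run_id → run23; (12-1) mod 4 = 3 into the melted columns → width.
So row 12 is (run23, width, 51.36); loss = 51.36.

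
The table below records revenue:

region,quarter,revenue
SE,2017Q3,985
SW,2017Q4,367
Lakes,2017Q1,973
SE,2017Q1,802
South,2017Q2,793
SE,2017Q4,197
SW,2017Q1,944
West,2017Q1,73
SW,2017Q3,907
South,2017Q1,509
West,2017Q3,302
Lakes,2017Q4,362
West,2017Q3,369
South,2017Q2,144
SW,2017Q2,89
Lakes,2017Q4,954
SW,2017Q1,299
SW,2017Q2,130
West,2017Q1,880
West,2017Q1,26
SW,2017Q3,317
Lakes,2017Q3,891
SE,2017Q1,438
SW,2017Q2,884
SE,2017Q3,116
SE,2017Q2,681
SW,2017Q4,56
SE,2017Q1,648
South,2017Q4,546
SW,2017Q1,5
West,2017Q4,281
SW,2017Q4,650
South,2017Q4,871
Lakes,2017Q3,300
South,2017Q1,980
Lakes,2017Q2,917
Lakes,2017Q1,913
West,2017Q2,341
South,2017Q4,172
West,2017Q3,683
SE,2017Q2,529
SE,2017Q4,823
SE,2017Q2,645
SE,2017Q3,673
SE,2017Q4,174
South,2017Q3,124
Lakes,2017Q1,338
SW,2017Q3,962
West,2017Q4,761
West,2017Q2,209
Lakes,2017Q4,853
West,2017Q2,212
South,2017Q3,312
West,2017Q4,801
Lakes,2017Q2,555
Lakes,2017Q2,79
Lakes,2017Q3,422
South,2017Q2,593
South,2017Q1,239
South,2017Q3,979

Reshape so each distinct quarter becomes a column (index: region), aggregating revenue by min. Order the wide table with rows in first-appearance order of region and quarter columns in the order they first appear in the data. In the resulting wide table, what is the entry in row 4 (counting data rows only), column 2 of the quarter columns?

With rows in first-appearance order of region, row 4 is region=South. quarter columns in first-appearance order: 2017Q3, 2017Q4, 2017Q1, 2017Q2; column 2 is 2017Q4.
Long rows with region=South, quarter=2017Q4: min(546, 871, 172) = 172.

172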